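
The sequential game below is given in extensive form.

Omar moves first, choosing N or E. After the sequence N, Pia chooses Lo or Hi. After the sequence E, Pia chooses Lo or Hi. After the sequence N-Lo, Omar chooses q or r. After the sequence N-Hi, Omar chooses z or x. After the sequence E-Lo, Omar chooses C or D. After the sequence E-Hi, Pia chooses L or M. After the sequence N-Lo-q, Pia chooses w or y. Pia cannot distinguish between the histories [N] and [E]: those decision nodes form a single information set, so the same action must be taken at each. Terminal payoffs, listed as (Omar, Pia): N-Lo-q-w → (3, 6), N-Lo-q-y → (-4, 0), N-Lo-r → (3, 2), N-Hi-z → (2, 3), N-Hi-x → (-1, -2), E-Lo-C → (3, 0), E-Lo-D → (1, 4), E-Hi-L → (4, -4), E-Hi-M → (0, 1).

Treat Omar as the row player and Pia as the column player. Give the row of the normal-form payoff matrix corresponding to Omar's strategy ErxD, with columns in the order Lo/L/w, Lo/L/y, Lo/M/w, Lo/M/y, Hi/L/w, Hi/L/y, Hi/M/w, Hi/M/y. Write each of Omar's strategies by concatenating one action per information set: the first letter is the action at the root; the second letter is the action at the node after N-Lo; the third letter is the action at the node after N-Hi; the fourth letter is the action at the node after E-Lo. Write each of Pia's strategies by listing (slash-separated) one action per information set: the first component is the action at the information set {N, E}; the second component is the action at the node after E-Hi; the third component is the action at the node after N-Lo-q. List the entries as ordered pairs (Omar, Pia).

vs Lo/L/w: Omar plays E → Pia plays Lo at [E] → Omar plays D at [E-Lo] → (1, 4)
vs Lo/L/y: Omar plays E → Pia plays Lo at [E] → Omar plays D at [E-Lo] → (1, 4)
vs Lo/M/w: Omar plays E → Pia plays Lo at [E] → Omar plays D at [E-Lo] → (1, 4)
vs Lo/M/y: Omar plays E → Pia plays Lo at [E] → Omar plays D at [E-Lo] → (1, 4)
vs Hi/L/w: Omar plays E → Pia plays Hi at [E] → Pia plays L at [E-Hi] → (4, -4)
vs Hi/L/y: Omar plays E → Pia plays Hi at [E] → Pia plays L at [E-Hi] → (4, -4)
vs Hi/M/w: Omar plays E → Pia plays Hi at [E] → Pia plays M at [E-Hi] → (0, 1)
vs Hi/M/y: Omar plays E → Pia plays Hi at [E] → Pia plays M at [E-Hi] → (0, 1)

(1,4) (1,4) (1,4) (1,4) (4,-4) (4,-4) (0,1) (0,1)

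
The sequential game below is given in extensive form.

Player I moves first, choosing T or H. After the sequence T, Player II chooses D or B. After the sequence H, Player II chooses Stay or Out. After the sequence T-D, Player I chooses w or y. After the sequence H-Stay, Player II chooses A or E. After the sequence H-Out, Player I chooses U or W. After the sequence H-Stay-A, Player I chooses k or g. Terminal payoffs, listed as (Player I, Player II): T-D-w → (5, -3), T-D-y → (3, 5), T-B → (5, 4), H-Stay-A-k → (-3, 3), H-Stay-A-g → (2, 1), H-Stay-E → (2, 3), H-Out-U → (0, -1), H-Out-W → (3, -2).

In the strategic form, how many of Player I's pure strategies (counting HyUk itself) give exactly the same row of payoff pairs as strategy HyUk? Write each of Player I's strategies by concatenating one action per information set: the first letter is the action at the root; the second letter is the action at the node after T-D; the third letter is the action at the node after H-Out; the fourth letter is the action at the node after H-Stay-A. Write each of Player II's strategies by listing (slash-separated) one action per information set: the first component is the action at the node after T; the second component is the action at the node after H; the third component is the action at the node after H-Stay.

2

Row for HyUk (columns D/Stay/A, D/Stay/E, D/Out/A, D/Out/E, B/Stay/A, B/Stay/E, B/Out/A, B/Out/E): (-3,3) (2,3) (0,-1) (0,-1) (-3,3) (2,3) (0,-1) (0,-1).
Under HyUk, Player I's choice at the node after T-D can never be reached regardless of what Player II does, so varying those choices leaves every outcome unchanged.
Holding the reachable choices fixed and varying the unreachable one freely already gives 2 equivalent strategies.
No other strategy reproduces this row, so those 2 are the full class: HwUk, HyUk.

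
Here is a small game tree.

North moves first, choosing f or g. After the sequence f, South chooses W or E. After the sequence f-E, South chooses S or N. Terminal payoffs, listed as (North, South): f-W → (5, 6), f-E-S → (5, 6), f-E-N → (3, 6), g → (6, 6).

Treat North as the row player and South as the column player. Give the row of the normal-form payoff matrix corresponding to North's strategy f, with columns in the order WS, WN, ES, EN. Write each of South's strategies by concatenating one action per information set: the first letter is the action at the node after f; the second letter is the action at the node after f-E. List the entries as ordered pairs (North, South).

(5,6) (5,6) (5,6) (3,6)

vs WS: North plays f → South plays W at [f] → (5, 6)
vs WN: North plays f → South plays W at [f] → (5, 6)
vs ES: North plays f → South plays E at [f] → South plays S at [f-E] → (5, 6)
vs EN: North plays f → South plays E at [f] → South plays N at [f-E] → (3, 6)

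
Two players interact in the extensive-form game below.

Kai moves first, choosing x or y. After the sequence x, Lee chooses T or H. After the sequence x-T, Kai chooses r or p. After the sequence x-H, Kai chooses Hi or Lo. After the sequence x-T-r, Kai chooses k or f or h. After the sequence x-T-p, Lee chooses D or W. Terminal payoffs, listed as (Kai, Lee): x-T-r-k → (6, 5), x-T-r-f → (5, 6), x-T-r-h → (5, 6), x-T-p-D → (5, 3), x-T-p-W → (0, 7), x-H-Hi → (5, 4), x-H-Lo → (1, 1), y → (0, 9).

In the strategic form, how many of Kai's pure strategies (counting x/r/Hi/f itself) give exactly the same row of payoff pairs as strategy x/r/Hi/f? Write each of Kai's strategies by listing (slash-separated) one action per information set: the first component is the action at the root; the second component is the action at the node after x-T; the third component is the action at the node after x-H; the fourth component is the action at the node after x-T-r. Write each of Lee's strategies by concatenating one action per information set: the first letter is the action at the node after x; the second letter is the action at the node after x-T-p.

Row for x/r/Hi/f (columns TD, TW, HD, HW): (5,6) (5,6) (5,4) (5,4).
Every one of Kai's information sets is on the play path for some reply by Lee when Kai follows x/r/Hi/f.
Even so, x/r/Hi/h happens to produce the same payoff in every column — so 2 strategies share this row.

2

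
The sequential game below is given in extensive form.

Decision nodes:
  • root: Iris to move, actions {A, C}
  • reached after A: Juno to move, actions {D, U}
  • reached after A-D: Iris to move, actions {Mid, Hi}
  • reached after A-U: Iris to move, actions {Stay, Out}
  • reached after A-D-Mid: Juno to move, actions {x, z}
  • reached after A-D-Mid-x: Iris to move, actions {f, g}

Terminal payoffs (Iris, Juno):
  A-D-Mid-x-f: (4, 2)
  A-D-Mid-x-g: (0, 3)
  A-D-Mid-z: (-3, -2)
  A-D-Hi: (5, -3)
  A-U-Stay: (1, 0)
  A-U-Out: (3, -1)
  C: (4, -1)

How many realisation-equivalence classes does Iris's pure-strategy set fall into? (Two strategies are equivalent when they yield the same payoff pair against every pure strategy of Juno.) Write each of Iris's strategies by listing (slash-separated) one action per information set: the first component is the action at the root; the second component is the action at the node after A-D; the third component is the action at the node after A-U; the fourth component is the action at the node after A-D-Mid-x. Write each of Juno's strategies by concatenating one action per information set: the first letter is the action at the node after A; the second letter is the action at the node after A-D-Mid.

7

Iris has 16 pure strategies: A/Mid/Stay/f, A/Mid/Stay/g, A/Mid/Out/f, A/Mid/Out/g, A/Hi/Stay/f, A/Hi/Stay/g, A/Hi/Out/f, A/Hi/Out/g, C/Mid/Stay/f, C/Mid/Stay/g, C/Mid/Out/f, C/Mid/Out/g, C/Hi/Stay/f, C/Hi/Stay/g, C/Hi/Out/f, C/Hi/Out/g. Columns: Dx, Dz, Ux, Uz.
{A/Mid/Stay/f} → row (4,2) (-3,-2) (1,0) (1,0)
{A/Mid/Stay/g} → row (0,3) (-3,-2) (1,0) (1,0)
{A/Mid/Out/f} → row (4,2) (-3,-2) (3,-1) (3,-1)
{A/Mid/Out/g} → row (0,3) (-3,-2) (3,-1) (3,-1)
{A/Hi/Stay/f, A/Hi/Stay/g} → row (5,-3) (5,-3) (1,0) (1,0)
{A/Hi/Out/f, A/Hi/Out/g} → row (5,-3) (5,-3) (3,-1) (3,-1)
{C/Mid/Stay/f, C/Mid/Stay/g, C/Mid/Out/f, C/Mid/Out/g, C/Hi/Stay/f, C/Hi/Stay/g, C/Hi/Out/f, C/Hi/Out/g} → row (4,-1) (4,-1) (4,-1) (4,-1)
That's 7 distinct rows out of 16 strategies.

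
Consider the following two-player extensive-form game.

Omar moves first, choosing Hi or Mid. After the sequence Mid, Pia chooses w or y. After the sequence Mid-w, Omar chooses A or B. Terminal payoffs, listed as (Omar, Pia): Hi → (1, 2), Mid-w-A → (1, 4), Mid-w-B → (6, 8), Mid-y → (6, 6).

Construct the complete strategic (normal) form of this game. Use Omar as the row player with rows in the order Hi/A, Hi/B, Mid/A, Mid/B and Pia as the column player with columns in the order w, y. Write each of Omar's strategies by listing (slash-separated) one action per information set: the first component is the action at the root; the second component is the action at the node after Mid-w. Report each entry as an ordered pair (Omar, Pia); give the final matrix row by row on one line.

Row Hi/A: w→(1,2), y→(1,2)
Row Hi/B: w→(1,2), y→(1,2)
Row Mid/A: w→(1,4), y→(6,6)
Row Mid/B: w→(6,8), y→(6,6)

Hi/A: (1,2) (1,2) | Hi/B: (1,2) (1,2) | Mid/A: (1,4) (6,6) | Mid/B: (6,8) (6,6)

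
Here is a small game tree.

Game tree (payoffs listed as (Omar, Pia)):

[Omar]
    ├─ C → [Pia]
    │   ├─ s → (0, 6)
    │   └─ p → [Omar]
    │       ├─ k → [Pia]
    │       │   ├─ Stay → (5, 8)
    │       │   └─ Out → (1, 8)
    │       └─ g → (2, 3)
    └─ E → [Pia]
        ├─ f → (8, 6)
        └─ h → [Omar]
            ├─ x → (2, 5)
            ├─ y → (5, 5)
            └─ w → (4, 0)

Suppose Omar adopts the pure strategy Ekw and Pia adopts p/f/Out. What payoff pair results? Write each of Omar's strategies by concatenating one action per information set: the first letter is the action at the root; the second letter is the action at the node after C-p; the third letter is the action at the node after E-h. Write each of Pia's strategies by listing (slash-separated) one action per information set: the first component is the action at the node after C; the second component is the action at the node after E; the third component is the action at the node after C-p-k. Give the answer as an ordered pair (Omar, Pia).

Trace the play path from the root:
  Omar plays E
  Pia plays f at [E]
→ terminal payoff (8, 6).
(Omar's choice at the node after C-p is never reached on this path, so it doesn't affect the outcome.)

(8, 6)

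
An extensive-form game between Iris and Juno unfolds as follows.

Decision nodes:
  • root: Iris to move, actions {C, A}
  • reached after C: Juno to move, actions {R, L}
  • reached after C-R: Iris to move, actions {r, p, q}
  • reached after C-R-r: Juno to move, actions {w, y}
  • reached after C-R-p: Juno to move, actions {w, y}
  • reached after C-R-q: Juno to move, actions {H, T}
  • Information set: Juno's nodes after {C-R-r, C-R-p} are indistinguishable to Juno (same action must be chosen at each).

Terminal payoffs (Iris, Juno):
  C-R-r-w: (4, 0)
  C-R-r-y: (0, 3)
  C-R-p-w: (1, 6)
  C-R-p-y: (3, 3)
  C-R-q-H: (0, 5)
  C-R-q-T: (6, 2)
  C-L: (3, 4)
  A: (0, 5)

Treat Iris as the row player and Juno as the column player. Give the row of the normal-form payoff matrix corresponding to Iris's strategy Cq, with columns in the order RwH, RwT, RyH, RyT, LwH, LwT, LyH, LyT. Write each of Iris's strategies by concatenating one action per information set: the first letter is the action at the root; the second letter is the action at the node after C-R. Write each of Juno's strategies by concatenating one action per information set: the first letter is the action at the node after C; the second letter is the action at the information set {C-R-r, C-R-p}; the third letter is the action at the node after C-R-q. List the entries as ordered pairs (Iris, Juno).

vs RwH: Iris plays C → Juno plays R at [C] → Iris plays q at [C-R] → Juno plays H at [C-R-q] → (0, 5)
vs RwT: Iris plays C → Juno plays R at [C] → Iris plays q at [C-R] → Juno plays T at [C-R-q] → (6, 2)
vs RyH: Iris plays C → Juno plays R at [C] → Iris plays q at [C-R] → Juno plays H at [C-R-q] → (0, 5)
vs RyT: Iris plays C → Juno plays R at [C] → Iris plays q at [C-R] → Juno plays T at [C-R-q] → (6, 2)
vs LwH: Iris plays C → Juno plays L at [C] → (3, 4)
vs LwT: Iris plays C → Juno plays L at [C] → (3, 4)
vs LyH: Iris plays C → Juno plays L at [C] → (3, 4)
vs LyT: Iris plays C → Juno plays L at [C] → (3, 4)

(0,5) (6,2) (0,5) (6,2) (3,4) (3,4) (3,4) (3,4)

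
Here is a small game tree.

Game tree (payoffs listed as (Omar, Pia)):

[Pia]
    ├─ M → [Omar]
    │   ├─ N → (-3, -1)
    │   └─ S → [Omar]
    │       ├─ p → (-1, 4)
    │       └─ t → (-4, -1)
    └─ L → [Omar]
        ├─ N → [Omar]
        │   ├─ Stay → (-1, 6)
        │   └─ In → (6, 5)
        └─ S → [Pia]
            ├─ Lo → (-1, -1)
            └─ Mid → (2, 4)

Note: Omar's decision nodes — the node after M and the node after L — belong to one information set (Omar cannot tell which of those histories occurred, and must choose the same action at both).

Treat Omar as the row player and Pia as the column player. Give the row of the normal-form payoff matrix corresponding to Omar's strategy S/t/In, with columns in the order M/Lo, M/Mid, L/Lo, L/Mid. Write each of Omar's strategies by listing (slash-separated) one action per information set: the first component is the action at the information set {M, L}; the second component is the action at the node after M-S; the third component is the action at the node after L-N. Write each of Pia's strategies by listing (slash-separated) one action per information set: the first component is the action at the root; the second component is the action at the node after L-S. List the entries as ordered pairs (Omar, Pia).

vs M/Lo: Pia plays M → Omar plays S at [M] → Omar plays t at [M-S] → (-4, -1)
vs M/Mid: Pia plays M → Omar plays S at [M] → Omar plays t at [M-S] → (-4, -1)
vs L/Lo: Pia plays L → Omar plays S at [L] → Pia plays Lo at [L-S] → (-1, -1)
vs L/Mid: Pia plays L → Omar plays S at [L] → Pia plays Mid at [L-S] → (2, 4)

(-4,-1) (-4,-1) (-1,-1) (2,4)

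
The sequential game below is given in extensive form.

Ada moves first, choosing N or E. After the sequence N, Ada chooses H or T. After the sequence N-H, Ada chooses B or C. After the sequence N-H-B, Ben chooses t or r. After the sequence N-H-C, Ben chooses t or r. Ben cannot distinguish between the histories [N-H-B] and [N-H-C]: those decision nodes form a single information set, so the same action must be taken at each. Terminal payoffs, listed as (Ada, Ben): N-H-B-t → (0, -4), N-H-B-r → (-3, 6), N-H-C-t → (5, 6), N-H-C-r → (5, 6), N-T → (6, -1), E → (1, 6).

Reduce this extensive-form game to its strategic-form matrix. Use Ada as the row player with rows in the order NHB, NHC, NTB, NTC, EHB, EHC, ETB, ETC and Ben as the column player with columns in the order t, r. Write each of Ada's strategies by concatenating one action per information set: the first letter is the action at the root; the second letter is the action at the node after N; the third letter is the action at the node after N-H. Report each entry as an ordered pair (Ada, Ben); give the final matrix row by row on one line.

NHB: (0,-4) (-3,6) | NHC: (5,6) (5,6) | NTB: (6,-1) (6,-1) | NTC: (6,-1) (6,-1) | EHB: (1,6) (1,6) | EHC: (1,6) (1,6) | ETB: (1,6) (1,6) | ETC: (1,6) (1,6)

Row NHB: t→(0,-4), r→(-3,6)
Row NHC: t→(5,6), r→(5,6)
Row NTB: t→(6,-1), r→(6,-1)
Row NTC: t→(6,-1), r→(6,-1)
Row EHB: t→(1,6), r→(1,6)
Row EHC: t→(1,6), r→(1,6)
Row ETB: t→(1,6), r→(1,6)
Row ETC: t→(1,6), r→(1,6)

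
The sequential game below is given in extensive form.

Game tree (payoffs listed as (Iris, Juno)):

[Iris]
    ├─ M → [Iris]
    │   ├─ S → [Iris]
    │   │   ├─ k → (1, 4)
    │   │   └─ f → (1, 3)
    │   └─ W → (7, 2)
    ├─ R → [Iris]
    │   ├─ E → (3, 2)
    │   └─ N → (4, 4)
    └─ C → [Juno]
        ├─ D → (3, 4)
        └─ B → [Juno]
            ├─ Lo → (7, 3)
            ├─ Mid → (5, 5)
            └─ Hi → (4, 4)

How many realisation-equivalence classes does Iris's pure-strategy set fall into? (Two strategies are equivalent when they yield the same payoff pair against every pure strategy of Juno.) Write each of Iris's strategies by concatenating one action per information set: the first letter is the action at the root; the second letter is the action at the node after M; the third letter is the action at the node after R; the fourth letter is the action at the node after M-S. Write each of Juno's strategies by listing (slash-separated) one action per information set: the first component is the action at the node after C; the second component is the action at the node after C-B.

Iris has 24 pure strategies: MSEk, MSEf, MSNk, MSNf, MWEk, MWEf, MWNk, MWNf, RSEk, RSEf, RSNk, RSNf, RWEk, RWEf, RWNk, RWNf, CSEk, CSEf, CSNk, CSNf, CWEk, CWEf, CWNk, CWNf. Columns: D/Lo, D/Mid, D/Hi, B/Lo, B/Mid, B/Hi.
{MSEk, MSNk} → row (1,4) (1,4) (1,4) (1,4) (1,4) (1,4)
{MSEf, MSNf} → row (1,3) (1,3) (1,3) (1,3) (1,3) (1,3)
{MWEk, MWEf, MWNk, MWNf} → row (7,2) (7,2) (7,2) (7,2) (7,2) (7,2)
{RSEk, RSEf, RWEk, RWEf} → row (3,2) (3,2) (3,2) (3,2) (3,2) (3,2)
{RSNk, RSNf, RWNk, RWNf} → row (4,4) (4,4) (4,4) (4,4) (4,4) (4,4)
{CSEk, CSEf, CSNk, CSNf, CWEk, CWEf, CWNk, CWNf} → row (3,4) (3,4) (3,4) (7,3) (5,5) (4,4)
That's 6 distinct rows out of 24 strategies.

6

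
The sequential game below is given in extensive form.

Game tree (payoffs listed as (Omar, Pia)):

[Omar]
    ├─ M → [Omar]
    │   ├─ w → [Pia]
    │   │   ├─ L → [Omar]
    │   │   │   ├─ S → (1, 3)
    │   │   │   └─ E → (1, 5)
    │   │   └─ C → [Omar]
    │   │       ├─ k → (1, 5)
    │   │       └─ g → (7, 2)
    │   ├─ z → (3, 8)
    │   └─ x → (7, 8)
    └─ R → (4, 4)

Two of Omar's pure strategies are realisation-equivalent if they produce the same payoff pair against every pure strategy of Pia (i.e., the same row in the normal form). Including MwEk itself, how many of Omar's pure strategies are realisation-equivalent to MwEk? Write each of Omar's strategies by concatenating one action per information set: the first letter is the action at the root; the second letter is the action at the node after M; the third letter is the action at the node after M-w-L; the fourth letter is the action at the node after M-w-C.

Row for MwEk (columns L, C): (1,5) (1,5).
Every one of Omar's information sets is on the play path for some reply by Pia when Omar follows MwEk.
Changing the action at any of them therefore changes at least one column, so only MwEk itself gives this row.

1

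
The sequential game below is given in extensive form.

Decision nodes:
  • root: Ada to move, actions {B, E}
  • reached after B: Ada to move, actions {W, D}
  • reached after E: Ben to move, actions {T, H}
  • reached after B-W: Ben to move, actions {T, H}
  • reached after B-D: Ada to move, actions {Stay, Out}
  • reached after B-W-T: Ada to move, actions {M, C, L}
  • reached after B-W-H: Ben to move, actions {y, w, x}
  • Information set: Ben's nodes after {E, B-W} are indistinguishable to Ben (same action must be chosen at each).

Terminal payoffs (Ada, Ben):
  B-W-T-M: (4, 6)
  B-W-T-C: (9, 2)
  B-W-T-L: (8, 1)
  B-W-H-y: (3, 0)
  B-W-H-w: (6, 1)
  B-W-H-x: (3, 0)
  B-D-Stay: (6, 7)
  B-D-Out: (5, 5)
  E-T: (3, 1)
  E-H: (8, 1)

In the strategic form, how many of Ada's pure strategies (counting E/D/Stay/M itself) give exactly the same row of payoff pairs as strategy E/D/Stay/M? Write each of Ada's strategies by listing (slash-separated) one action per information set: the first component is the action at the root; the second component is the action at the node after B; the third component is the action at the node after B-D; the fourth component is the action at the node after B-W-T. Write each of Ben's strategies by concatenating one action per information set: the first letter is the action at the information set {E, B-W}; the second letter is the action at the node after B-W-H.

Row for E/D/Stay/M (columns Ty, Tw, Tx, Hy, Hw, Hx): (3,1) (3,1) (3,1) (8,1) (8,1) (8,1).
Under E/D/Stay/M, Ada's choice at the node after B and at the node after B-D and at the node after B-W-T can never be reached regardless of what Ben does, so varying those choices leaves every outcome unchanged.
Holding the reachable choices fixed and varying the unreachable ones freely already gives 2 × 2 × 3 = 12 equivalent strategies.
No other strategy reproduces this row, so those 12 are the full class: E/W/Stay/M, E/W/Stay/C, E/W/Stay/L, E/W/Out/M, E/W/Out/C, E/W/Out/L, E/D/Stay/M, E/D/Stay/C, E/D/Stay/L, E/D/Out/M, E/D/Out/C, E/D/Out/L.

12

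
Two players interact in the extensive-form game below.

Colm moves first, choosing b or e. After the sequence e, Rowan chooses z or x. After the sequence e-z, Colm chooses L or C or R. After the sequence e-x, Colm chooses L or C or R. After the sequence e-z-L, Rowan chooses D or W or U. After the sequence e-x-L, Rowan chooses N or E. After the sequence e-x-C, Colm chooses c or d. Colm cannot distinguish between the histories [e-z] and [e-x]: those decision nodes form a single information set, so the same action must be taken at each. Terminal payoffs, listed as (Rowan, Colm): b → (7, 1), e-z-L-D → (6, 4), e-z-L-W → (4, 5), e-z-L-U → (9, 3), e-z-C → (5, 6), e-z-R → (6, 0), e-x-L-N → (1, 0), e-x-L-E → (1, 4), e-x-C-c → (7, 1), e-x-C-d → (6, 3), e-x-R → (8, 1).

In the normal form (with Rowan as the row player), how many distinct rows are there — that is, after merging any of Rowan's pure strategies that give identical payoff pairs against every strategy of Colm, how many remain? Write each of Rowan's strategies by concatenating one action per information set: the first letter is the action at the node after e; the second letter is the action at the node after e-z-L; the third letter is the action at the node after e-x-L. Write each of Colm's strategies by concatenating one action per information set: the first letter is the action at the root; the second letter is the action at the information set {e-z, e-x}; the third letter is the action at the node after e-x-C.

5

Rowan has 12 pure strategies: zDN, zDE, zWN, zWE, zUN, zUE, xDN, xDE, xWN, xWE, xUN, xUE. Columns: bLc, bLd, bCc, bCd, bRc, bRd, eLc, eLd, eCc, eCd, eRc, eRd.
{zDN, zDE} → row (7,1) (7,1) (7,1) (7,1) (7,1) (7,1) (6,4) (6,4) (5,6) (5,6) (6,0) (6,0)
{zWN, zWE} → row (7,1) (7,1) (7,1) (7,1) (7,1) (7,1) (4,5) (4,5) (5,6) (5,6) (6,0) (6,0)
{zUN, zUE} → row (7,1) (7,1) (7,1) (7,1) (7,1) (7,1) (9,3) (9,3) (5,6) (5,6) (6,0) (6,0)
{xDN, xWN, xUN} → row (7,1) (7,1) (7,1) (7,1) (7,1) (7,1) (1,0) (1,0) (7,1) (6,3) (8,1) (8,1)
{xDE, xWE, xUE} → row (7,1) (7,1) (7,1) (7,1) (7,1) (7,1) (1,4) (1,4) (7,1) (6,3) (8,1) (8,1)
That's 5 distinct rows out of 12 strategies.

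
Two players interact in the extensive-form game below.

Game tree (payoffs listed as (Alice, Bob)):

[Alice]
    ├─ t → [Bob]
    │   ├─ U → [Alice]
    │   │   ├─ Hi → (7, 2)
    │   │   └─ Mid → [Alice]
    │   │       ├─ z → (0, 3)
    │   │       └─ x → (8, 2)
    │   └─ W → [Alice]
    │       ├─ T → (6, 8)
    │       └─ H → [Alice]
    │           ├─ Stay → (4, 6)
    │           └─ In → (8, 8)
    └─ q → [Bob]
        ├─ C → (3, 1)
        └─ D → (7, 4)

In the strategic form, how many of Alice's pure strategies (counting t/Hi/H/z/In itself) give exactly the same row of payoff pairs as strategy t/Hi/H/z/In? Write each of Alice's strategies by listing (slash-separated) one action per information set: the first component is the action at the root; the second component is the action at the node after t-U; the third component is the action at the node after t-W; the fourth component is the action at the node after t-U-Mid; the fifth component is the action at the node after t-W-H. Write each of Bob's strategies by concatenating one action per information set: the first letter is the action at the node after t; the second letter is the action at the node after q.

2

Row for t/Hi/H/z/In (columns UC, UD, WC, WD): (7,2) (7,2) (8,8) (8,8).
Under t/Hi/H/z/In, Alice's choice at the node after t-U-Mid can never be reached regardless of what Bob does, so varying those choices leaves every outcome unchanged.
Holding the reachable choices fixed and varying the unreachable one freely already gives 2 equivalent strategies.
No other strategy reproduces this row, so those 2 are the full class: t/Hi/H/z/In, t/Hi/H/x/In.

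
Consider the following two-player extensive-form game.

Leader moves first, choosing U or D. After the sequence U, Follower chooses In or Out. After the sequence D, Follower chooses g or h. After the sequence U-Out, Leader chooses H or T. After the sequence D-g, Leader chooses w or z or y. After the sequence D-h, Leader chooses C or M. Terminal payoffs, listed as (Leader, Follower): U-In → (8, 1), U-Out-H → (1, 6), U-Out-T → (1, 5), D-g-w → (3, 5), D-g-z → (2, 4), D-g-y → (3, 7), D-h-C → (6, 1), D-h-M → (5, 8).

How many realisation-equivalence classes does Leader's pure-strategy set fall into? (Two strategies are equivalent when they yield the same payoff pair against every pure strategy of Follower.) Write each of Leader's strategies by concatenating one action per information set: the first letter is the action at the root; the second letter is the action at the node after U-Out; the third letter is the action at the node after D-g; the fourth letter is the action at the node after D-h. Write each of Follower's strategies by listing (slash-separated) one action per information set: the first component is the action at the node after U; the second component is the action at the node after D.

8

Leader has 24 pure strategies: UHwC, UHwM, UHzC, UHzM, UHyC, UHyM, UTwC, UTwM, UTzC, UTzM, UTyC, UTyM, DHwC, DHwM, DHzC, DHzM, DHyC, DHyM, DTwC, DTwM, DTzC, DTzM, DTyC, DTyM. Columns: In/g, In/h, Out/g, Out/h.
{UHwC, UHwM, UHzC, UHzM, UHyC, UHyM} → row (8,1) (8,1) (1,6) (1,6)
{UTwC, UTwM, UTzC, UTzM, UTyC, UTyM} → row (8,1) (8,1) (1,5) (1,5)
{DHwC, DTwC} → row (3,5) (6,1) (3,5) (6,1)
{DHwM, DTwM} → row (3,5) (5,8) (3,5) (5,8)
{DHzC, DTzC} → row (2,4) (6,1) (2,4) (6,1)
{DHzM, DTzM} → row (2,4) (5,8) (2,4) (5,8)
{DHyC, DTyC} → row (3,7) (6,1) (3,7) (6,1)
{DHyM, DTyM} → row (3,7) (5,8) (3,7) (5,8)
That's 8 distinct rows out of 24 strategies.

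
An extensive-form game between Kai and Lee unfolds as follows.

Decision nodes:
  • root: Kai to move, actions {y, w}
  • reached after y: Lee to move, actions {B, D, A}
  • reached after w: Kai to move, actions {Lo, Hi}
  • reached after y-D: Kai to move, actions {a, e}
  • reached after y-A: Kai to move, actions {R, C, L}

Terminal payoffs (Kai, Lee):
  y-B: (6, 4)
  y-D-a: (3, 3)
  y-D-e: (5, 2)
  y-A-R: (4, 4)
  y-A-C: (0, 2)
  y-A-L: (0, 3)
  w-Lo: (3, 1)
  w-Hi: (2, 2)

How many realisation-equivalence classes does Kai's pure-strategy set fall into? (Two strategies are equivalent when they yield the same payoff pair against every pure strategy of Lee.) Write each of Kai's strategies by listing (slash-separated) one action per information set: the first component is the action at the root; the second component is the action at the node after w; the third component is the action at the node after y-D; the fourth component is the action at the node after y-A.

8

Kai has 24 pure strategies: y/Lo/a/R, y/Lo/a/C, y/Lo/a/L, y/Lo/e/R, y/Lo/e/C, y/Lo/e/L, y/Hi/a/R, y/Hi/a/C, y/Hi/a/L, y/Hi/e/R, y/Hi/e/C, y/Hi/e/L, w/Lo/a/R, w/Lo/a/C, w/Lo/a/L, w/Lo/e/R, w/Lo/e/C, w/Lo/e/L, w/Hi/a/R, w/Hi/a/C, w/Hi/a/L, w/Hi/e/R, w/Hi/e/C, w/Hi/e/L. Columns: B, D, A.
{y/Lo/a/R, y/Hi/a/R} → row (6,4) (3,3) (4,4)
{y/Lo/a/C, y/Hi/a/C} → row (6,4) (3,3) (0,2)
{y/Lo/a/L, y/Hi/a/L} → row (6,4) (3,3) (0,3)
{y/Lo/e/R, y/Hi/e/R} → row (6,4) (5,2) (4,4)
{y/Lo/e/C, y/Hi/e/C} → row (6,4) (5,2) (0,2)
{y/Lo/e/L, y/Hi/e/L} → row (6,4) (5,2) (0,3)
{w/Lo/a/R, w/Lo/a/C, w/Lo/a/L, w/Lo/e/R, w/Lo/e/C, w/Lo/e/L} → row (3,1) (3,1) (3,1)
{w/Hi/a/R, w/Hi/a/C, w/Hi/a/L, w/Hi/e/R, w/Hi/e/C, w/Hi/e/L} → row (2,2) (2,2) (2,2)
That's 8 distinct rows out of 24 strategies.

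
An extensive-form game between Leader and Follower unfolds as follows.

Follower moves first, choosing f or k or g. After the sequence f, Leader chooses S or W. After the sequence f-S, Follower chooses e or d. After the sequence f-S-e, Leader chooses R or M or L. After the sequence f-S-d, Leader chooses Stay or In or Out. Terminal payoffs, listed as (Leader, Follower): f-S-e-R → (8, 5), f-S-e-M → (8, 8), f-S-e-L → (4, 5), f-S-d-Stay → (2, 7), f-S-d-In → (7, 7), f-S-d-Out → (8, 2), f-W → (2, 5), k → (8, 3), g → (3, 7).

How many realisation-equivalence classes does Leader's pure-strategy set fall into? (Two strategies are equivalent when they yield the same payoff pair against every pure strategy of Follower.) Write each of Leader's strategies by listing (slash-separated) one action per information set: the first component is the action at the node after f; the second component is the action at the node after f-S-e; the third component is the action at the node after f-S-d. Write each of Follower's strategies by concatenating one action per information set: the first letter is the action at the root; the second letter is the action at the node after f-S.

Leader has 18 pure strategies: S/R/Stay, S/R/In, S/R/Out, S/M/Stay, S/M/In, S/M/Out, S/L/Stay, S/L/In, S/L/Out, W/R/Stay, W/R/In, W/R/Out, W/M/Stay, W/M/In, W/M/Out, W/L/Stay, W/L/In, W/L/Out. Columns: fe, fd, ke, kd, ge, gd.
{S/R/Stay} → row (8,5) (2,7) (8,3) (8,3) (3,7) (3,7)
{S/R/In} → row (8,5) (7,7) (8,3) (8,3) (3,7) (3,7)
{S/R/Out} → row (8,5) (8,2) (8,3) (8,3) (3,7) (3,7)
{S/M/Stay} → row (8,8) (2,7) (8,3) (8,3) (3,7) (3,7)
{S/M/In} → row (8,8) (7,7) (8,3) (8,3) (3,7) (3,7)
{S/M/Out} → row (8,8) (8,2) (8,3) (8,3) (3,7) (3,7)
{S/L/Stay} → row (4,5) (2,7) (8,3) (8,3) (3,7) (3,7)
{S/L/In} → row (4,5) (7,7) (8,3) (8,3) (3,7) (3,7)
{S/L/Out} → row (4,5) (8,2) (8,3) (8,3) (3,7) (3,7)
{W/R/Stay, W/R/In, W/R/Out, W/M/Stay, W/M/In, W/M/Out, W/L/Stay, W/L/In, W/L/Out} → row (2,5) (2,5) (8,3) (8,3) (3,7) (3,7)
That's 10 distinct rows out of 18 strategies.

10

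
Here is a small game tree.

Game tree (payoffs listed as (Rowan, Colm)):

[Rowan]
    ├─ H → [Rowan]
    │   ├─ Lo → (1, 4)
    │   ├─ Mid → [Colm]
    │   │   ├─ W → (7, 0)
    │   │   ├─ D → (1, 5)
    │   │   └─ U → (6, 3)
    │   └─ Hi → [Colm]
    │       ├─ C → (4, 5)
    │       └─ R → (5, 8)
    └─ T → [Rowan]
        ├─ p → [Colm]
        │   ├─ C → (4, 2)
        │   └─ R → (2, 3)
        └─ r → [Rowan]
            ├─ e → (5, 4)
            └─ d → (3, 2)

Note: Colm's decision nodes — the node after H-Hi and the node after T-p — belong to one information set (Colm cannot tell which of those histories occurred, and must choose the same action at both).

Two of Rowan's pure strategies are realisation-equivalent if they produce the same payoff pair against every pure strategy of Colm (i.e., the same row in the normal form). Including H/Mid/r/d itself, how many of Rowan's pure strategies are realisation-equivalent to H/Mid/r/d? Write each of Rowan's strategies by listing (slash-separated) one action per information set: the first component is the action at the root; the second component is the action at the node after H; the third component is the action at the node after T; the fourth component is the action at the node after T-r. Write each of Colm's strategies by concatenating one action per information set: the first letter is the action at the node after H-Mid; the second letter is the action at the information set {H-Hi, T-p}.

Row for H/Mid/r/d (columns WC, WR, DC, DR, UC, UR): (7,0) (7,0) (1,5) (1,5) (6,3) (6,3).
Under H/Mid/r/d, Rowan's choice at the node after T and at the node after T-r can never be reached regardless of what Colm does, so varying those choices leaves every outcome unchanged.
Holding the reachable choices fixed and varying the unreachable ones freely already gives 2 × 2 = 4 equivalent strategies.
No other strategy reproduces this row, so those 4 are the full class: H/Mid/p/e, H/Mid/p/d, H/Mid/r/e, H/Mid/r/d.

4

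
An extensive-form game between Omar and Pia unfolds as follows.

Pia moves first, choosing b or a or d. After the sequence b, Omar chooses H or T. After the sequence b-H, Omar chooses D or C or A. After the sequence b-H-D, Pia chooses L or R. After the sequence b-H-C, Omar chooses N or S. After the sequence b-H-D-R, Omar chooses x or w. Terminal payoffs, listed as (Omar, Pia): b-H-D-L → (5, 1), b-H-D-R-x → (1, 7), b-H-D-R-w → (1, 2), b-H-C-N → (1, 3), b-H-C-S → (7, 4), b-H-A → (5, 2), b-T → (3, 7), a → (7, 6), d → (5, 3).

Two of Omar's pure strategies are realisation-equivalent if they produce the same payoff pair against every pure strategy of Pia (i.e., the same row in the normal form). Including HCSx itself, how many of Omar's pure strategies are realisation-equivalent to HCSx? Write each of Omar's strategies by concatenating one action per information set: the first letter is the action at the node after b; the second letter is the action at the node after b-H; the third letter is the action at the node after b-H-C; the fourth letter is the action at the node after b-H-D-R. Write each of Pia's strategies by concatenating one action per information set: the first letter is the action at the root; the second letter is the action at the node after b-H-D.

2

Row for HCSx (columns bL, bR, aL, aR, dL, dR): (7,4) (7,4) (7,6) (7,6) (5,3) (5,3).
Under HCSx, Omar's choice at the node after b-H-D-R can never be reached regardless of what Pia does, so varying those choices leaves every outcome unchanged.
Holding the reachable choices fixed and varying the unreachable one freely already gives 2 equivalent strategies.
No other strategy reproduces this row, so those 2 are the full class: HCSx, HCSw.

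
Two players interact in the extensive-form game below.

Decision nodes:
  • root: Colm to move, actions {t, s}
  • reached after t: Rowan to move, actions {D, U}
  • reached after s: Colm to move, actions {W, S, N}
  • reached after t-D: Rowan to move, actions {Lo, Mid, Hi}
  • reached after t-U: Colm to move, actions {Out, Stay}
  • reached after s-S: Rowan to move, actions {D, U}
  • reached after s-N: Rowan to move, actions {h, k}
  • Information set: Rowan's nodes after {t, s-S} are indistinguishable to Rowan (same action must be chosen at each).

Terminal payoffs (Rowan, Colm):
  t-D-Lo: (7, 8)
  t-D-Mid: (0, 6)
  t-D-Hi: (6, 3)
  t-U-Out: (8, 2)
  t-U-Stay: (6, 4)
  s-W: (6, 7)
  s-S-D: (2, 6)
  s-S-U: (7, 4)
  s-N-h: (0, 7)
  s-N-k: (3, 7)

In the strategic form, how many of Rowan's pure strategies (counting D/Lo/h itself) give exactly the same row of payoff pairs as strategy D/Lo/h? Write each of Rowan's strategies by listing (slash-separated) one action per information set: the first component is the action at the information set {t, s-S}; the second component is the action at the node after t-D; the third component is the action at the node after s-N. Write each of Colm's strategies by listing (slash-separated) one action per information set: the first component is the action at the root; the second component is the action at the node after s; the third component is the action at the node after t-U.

Row for D/Lo/h (columns t/W/Out, t/W/Stay, t/S/Out, t/S/Stay, t/N/Out, t/N/Stay, s/W/Out, s/W/Stay, s/S/Out, s/S/Stay, s/N/Out, s/N/Stay): (7,8) (7,8) (7,8) (7,8) (7,8) (7,8) (6,7) (6,7) (2,6) (2,6) (0,7) (0,7).
Every one of Rowan's information sets is on the play path for some reply by Colm when Rowan follows D/Lo/h.
Changing the action at any of them therefore changes at least one column, so only D/Lo/h itself gives this row.

1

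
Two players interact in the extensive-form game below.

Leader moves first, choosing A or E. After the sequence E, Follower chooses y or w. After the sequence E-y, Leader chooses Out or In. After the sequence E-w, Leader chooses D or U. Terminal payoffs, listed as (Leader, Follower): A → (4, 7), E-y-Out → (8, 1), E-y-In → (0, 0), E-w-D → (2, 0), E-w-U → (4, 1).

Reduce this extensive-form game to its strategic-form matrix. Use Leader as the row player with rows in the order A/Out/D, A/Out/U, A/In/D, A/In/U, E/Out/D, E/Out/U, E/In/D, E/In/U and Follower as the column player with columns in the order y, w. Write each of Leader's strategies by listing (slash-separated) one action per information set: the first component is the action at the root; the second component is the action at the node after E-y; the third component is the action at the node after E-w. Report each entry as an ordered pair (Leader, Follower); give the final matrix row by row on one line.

Row A/Out/D: y→(4,7), w→(4,7)
Row A/Out/U: y→(4,7), w→(4,7)
Row A/In/D: y→(4,7), w→(4,7)
Row A/In/U: y→(4,7), w→(4,7)
Row E/Out/D: y→(8,1), w→(2,0)
Row E/Out/U: y→(8,1), w→(4,1)
Row E/In/D: y→(0,0), w→(2,0)
Row E/In/U: y→(0,0), w→(4,1)

A/Out/D: (4,7) (4,7) | A/Out/U: (4,7) (4,7) | A/In/D: (4,7) (4,7) | A/In/U: (4,7) (4,7) | E/Out/D: (8,1) (2,0) | E/Out/U: (8,1) (4,1) | E/In/D: (0,0) (2,0) | E/In/U: (0,0) (4,1)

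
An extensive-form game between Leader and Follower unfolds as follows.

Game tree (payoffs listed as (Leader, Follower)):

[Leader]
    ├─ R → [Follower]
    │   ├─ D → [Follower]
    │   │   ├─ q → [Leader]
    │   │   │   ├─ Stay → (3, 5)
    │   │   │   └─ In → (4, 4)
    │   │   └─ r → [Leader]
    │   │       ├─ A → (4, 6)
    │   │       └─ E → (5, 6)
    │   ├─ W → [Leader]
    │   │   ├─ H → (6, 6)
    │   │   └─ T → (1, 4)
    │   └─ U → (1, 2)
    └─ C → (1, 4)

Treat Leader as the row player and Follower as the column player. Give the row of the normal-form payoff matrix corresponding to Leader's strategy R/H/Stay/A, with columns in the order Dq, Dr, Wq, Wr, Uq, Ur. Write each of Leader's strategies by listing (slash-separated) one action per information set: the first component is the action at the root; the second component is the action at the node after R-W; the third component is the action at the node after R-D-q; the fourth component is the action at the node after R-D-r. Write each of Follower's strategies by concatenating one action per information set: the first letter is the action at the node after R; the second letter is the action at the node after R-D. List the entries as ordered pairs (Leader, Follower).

(3,5) (4,6) (6,6) (6,6) (1,2) (1,2)

vs Dq: Leader plays R → Follower plays D at [R] → Follower plays q at [R-D] → Leader plays Stay at [R-D-q] → (3, 5)
vs Dr: Leader plays R → Follower plays D at [R] → Follower plays r at [R-D] → Leader plays A at [R-D-r] → (4, 6)
vs Wq: Leader plays R → Follower plays W at [R] → Leader plays H at [R-W] → (6, 6)
vs Wr: Leader plays R → Follower plays W at [R] → Leader plays H at [R-W] → (6, 6)
vs Uq: Leader plays R → Follower plays U at [R] → (1, 2)
vs Ur: Leader plays R → Follower plays U at [R] → (1, 2)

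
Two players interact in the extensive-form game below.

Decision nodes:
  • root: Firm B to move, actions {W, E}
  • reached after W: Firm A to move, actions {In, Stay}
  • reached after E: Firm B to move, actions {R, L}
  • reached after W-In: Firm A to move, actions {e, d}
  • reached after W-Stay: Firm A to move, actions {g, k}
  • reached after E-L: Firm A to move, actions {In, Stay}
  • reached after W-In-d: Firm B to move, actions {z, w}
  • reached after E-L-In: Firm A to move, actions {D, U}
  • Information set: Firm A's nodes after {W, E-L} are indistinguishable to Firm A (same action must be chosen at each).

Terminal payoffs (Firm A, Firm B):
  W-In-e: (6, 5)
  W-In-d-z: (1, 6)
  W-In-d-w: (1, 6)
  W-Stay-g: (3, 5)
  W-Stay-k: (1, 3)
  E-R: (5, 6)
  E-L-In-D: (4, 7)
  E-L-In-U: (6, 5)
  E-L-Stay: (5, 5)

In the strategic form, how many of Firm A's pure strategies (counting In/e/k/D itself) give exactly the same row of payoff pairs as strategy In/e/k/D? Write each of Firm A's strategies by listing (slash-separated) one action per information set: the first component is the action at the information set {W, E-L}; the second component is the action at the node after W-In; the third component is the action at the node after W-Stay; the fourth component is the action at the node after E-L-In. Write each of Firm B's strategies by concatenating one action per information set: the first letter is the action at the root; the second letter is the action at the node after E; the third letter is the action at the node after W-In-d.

2

Row for In/e/k/D (columns WRz, WRw, WLz, WLw, ERz, ERw, ELz, ELw): (6,5) (6,5) (6,5) (6,5) (5,6) (5,6) (4,7) (4,7).
Under In/e/k/D, Firm A's choice at the node after W-Stay can never be reached regardless of what Firm B does, so varying those choices leaves every outcome unchanged.
Holding the reachable choices fixed and varying the unreachable one freely already gives 2 equivalent strategies.
No other strategy reproduces this row, so those 2 are the full class: In/e/g/D, In/e/k/D.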